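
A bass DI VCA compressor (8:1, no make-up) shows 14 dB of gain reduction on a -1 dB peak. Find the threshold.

Let T be the threshold. Output overshoot = (input overshoot)/R, so -15 − T = (-1 − T)/8.
8·(-15 − T) = -1 − T → 7·T = -120 − (-1) = -119.
T = -119/7 = -17 dB.

-17 dB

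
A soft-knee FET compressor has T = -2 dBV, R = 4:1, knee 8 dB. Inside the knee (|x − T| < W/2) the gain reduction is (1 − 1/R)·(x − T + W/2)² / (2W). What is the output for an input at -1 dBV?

-2.171875 dBV

x − T + W/2 = -1 − (-2) + 4 = 5.
GR = (1 − 1/4) × 5² / 16 = 0.75 × 25 / 16 = 1.171875 dB.
Output = -1 − 1.171875 = -2.171875 dBV.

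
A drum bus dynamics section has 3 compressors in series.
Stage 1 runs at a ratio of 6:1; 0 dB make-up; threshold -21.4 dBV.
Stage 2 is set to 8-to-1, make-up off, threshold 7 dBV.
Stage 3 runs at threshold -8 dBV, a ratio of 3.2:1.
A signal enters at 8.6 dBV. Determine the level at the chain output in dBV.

-16.4 dBV

Stage 1: overshoot 30 dB → 30/6 = 5 dB → -16.4 dBV.
Stage 2: -16.4 dBV is at or below the 7 dBV threshold — no compression; output -16.4 dBV.
Stage 3: -16.4 dBV is at or below the -8 dBV threshold — no compression; output -16.4 dBV.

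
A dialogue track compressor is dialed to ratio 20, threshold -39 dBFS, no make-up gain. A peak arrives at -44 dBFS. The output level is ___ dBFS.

-44 dBFS is 5 dB below the -39 dBFS threshold, so no gain reduction is applied.
Output = input = -44 dBFS.

-44 dBFS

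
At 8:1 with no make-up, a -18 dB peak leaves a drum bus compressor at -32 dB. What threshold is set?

Let T be the threshold. Output overshoot = (input overshoot)/R, so -32 − T = (-18 − T)/8.
8·(-32 − T) = -18 − T → 7·T = -256 − (-18) = -238.
T = -238/7 = -34 dB.

-34 dB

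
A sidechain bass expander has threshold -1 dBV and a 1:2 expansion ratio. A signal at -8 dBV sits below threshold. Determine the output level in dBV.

-15 dBV

Below threshold, a 1:2 expander applies gain = (2−1)×(T − x) of attenuation.
(2−1) × 7 = 7 dB, so output = -8 − 7 = -15 dBV.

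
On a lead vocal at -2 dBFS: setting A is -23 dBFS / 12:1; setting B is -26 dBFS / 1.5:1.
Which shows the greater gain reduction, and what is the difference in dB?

A: GR = 21 − 21/12 = 19.25 dB.
B: GR = 24 − 24/1.5 = 8 dB.
Difference: 11.25 dB in favour of A.

A, by 11.25 dB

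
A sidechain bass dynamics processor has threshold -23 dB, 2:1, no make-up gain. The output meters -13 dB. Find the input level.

-3 dB

Post-compression overshoot = -13 − (-23) = 10 dB.
Undo the ratio: input overshoot = 10 × 2 = 20 dB, giving input = -3 dB.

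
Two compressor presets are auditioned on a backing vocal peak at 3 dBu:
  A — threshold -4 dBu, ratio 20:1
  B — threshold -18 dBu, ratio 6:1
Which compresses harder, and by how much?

A: overshoot 7 dB → output overshoot 0.35 dB → GR 6.65 dB.
B: overshoot 21 dB → output overshoot 3.5 dB → GR 17.5 dB.
Difference: 10.85 dB in favour of B.

B, by 10.85 dB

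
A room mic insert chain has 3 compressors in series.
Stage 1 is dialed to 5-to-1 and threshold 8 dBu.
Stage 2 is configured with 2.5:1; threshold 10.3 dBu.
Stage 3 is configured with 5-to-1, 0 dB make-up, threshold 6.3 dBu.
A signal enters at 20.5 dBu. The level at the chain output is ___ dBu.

Stage 1: 20.5 dBu is 12.5 dB over 8 dBu; at 5:1 that becomes 2.5 dB over, giving 10.5 dBu.
Stage 2: 0.2 dB above 10.3 dBu, reduced 2.5:1 to 0.08 dB above → 10.38 dBu.
Stage 3: overshoot 4.08 dB → 4.08/5 = 0.816 dB → 7.116 dBu.

7.116 dBu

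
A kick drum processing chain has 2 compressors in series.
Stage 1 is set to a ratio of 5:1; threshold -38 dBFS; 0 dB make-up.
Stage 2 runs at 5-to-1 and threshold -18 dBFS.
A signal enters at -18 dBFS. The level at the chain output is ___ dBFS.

-34 dBFS

Stage 1: overshoot 20 dB → 20/5 = 4 dB → -34 dBFS.
Stage 2: -34 dBFS is at or below the -18 dBFS threshold — no compression; output -34 dBFS.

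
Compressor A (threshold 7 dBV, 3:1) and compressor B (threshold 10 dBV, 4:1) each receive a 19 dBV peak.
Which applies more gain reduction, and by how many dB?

A, by 1.25 dB

A: 12 dB over, compressed to 4 dB over, so 8 dB of GR.
B: 9 dB over, compressed to 2.25 dB over, so 6.75 dB of GR.
Difference: 1.25 dB in favour of A.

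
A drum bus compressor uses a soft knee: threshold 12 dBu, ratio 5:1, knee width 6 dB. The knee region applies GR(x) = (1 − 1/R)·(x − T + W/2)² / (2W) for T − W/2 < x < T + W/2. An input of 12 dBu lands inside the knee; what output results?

x − T + W/2 = 12 − 12 + 3 = 3.
GR = (1 − 1/5) × 3² / 12 = 0.8 × 9 / 12 = 0.6 dB.
Output = 12 − 0.6 = 11.4 dBu.

11.4 dBu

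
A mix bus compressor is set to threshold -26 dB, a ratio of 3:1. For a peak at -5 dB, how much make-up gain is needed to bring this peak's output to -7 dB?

The peak compresses to -26 + 21/3 = -19 dB.
To reach -7 dB requires -7 − (-19) = 12 dB of make-up.

12 dB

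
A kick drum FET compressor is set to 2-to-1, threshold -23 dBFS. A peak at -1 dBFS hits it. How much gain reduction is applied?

Overshoot = -1 − (-23) = 22 dB.
At 2:1, output sits 22/2 = 11 dB above threshold.
So the signal is attenuated by 22 − 11 = 11 dB.

11 dB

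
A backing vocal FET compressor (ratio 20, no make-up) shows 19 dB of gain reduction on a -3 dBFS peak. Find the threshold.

-23 dBFS

Gain reduction = -3 − (-22) = 19 dB; output overshoot = GR / (R − 1) = 19 / 19 = 1 dB.
Threshold = output − output overshoot = -22 − 1 = -23 dBFS.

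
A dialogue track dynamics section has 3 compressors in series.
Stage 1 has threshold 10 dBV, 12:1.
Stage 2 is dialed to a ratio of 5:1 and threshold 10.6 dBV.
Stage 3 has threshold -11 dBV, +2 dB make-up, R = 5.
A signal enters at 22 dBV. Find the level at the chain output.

Stage 1: 22 dBV is 12 dB over 10 dBV; at 12:1 that becomes 1 dB over, giving 11 dBV.
Stage 2: 0.4 dB above 10.6 dBV, reduced 5:1 to 0.08 dB above → 10.68 dBV.
Stage 3: 10.68 dBV is 21.68 dB over -11 dBV; at 5:1 that becomes 4.336 dB over, giving -6.664 dBV; +2 dB make-up → -4.664 dBV.

-4.664 dBV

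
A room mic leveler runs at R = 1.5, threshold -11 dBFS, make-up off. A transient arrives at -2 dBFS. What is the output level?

-5 dBFS

Overshoot: -2 − (-11) = 9 dB.
The 9 dB excess becomes 6 dB after 1.5:1 reduction.
Output = -11 + 6 = -5 dBFS.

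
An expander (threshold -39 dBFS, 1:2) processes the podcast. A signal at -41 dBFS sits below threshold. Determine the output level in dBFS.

Undershoot = (-39) − (-41) = 2 dB.
At 1:2, that expands to 4 dB under threshold.
Output = -39 − 4 = -43 dBFS.

-43 dBFS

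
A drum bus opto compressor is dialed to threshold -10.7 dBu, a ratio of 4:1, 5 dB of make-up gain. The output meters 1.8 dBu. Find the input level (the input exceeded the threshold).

Stripping the +5 dB make-up gives -3.2 dBu at the gain stage.
The compressed level sits -3.2 − (-10.7) = 7.5 dB over threshold.
Undo the ratio: input overshoot = 7.5 × 4 = 30 dB, giving input = 19.3 dBu.

19.3 dBu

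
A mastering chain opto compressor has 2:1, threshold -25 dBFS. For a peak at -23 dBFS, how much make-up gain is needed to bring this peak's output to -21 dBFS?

Overshoot 2 dB → 2/2 = 1 dB after compression, so the compressed level is -25 + 1 = -24 dBFS.
Make-up = target − compressed = -21 − (-24) = 3 dB.

3 dB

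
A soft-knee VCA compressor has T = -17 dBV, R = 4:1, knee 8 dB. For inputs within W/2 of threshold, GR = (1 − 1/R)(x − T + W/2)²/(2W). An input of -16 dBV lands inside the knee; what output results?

-17.171875 dBV

x − T + W/2 = -16 − (-17) + 4 = 5.
GR = (1 − 1/4) × 5² / 16 = 0.75 × 25 / 16 = 1.171875 dB.
Output = -16 − 1.171875 = -17.171875 dBV.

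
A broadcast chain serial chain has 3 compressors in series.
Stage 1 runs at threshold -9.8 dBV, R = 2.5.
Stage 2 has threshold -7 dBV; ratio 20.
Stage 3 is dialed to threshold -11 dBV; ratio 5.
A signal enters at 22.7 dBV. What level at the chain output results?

Stage 1: 22.7 dBV is 32.5 dB over -9.8 dBV; at 2.5:1 that becomes 13 dB over, giving 3.2 dBV.
Stage 2: 10.2 dB above -7 dBV, reduced 20:1 to 0.51 dB above → -6.49 dBV.
Stage 3: 4.51 dB above -11 dBV, reduced 5:1 to 0.902 dB above → -10.098 dBV.

-10.098 dBV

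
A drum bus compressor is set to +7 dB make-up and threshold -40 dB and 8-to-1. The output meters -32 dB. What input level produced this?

-32 dB

Remove make-up: -32 − 7 = -39 dB.
Post-compression overshoot = -39 − (-40) = 1 dB.
Undo the ratio: input overshoot = 1 × 8 = 8 dB, giving input = -32 dB.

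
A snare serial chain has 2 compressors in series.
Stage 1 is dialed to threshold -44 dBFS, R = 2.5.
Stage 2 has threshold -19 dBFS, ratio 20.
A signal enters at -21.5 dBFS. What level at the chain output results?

Stage 1: overshoot 22.5 dB → 22.5/2.5 = 9 dB → -35 dBFS.
Stage 2: below threshold (-35 ≤ -19); passes unchanged; output -35 dBFS.

-35 dBFS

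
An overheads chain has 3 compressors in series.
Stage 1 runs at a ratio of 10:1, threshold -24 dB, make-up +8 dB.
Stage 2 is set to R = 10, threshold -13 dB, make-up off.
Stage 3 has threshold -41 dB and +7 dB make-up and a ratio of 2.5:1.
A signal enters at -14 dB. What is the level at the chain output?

-23.6 dB

Stage 1: overshoot 10 dB → 10/10 = 1 dB → -23 dB; +8 dB make-up → -15 dB.
Stage 2: -15 dB ≤ -13 dB, so stage 2 doesn't engage; output -15 dB.
Stage 3: 26 dB above -41 dB, reduced 2.5:1 to 10.4 dB above → -30.6 dB; +7 dB make-up → -23.6 dB.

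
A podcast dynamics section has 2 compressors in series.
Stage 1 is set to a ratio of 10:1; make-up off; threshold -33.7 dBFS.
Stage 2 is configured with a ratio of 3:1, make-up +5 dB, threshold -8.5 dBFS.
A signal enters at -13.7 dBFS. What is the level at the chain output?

-26.7 dBFS

Stage 1: -13.7 dBFS is 20 dB over -33.7 dBFS; at 10:1 that becomes 2 dB over, giving -31.7 dBFS.
Stage 2: below threshold (-31.7 ≤ -8.5); passes unchanged; make-up brings it to -26.7 dBFS.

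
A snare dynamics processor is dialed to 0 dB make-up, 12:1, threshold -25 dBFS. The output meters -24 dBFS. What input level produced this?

That's 1 dB above the -25 dBFS threshold.
Input overshoot = R × output overshoot = 12 dB → input = -25 + 12 = -13 dBFS.

-13 dBFS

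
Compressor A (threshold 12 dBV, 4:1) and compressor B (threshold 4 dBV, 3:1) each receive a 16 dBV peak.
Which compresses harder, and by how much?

A: GR = 4 − 4/4 = 3 dB.
B: GR = 12 − 12/3 = 8 dB.
B applies 5 dB more gain reduction.

B, by 5 dB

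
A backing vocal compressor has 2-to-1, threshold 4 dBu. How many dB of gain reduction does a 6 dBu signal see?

1 dB

Overshoot = 6 − 4 = 2 dB.
After 2:1 compression the overshoot becomes 2/2 = 1 dB.
GR = overshoot in − overshoot out = 2 − 1 = 1 dB.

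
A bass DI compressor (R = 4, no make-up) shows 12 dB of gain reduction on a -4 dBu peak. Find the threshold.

Input is 16 dB above T (since output overshoot × R = input overshoot: (-16 − T)·4 = -4 − T gives T = -20 dBu).
Check: -20 + (-4 − (-20))/4 = -20 + 4 = -16 dBu. ✓

-20 dBu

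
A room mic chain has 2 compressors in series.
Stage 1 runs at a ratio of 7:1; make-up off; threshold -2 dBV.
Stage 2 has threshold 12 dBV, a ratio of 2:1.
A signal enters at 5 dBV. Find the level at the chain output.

Stage 1: 7 dB above -2 dBV, reduced 7:1 to 1 dB above → -1 dBV.
Stage 2: -1 dBV ≤ 12 dBV, so stage 2 doesn't engage; output -1 dBV.

-1 dBV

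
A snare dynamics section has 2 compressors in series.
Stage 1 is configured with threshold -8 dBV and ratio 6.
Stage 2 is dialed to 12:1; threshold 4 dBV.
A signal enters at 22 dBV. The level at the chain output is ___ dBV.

Stage 1: overshoot 30 dB → 30/6 = 5 dB → -3 dBV.
Stage 2: -3 dBV ≤ 4 dBV, so stage 2 doesn't engage; output -3 dBV.

-3 dBV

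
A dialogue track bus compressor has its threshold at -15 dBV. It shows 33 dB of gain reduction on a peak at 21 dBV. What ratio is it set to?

Input overshoot = 21 − (-15) = 36 dB.
Output overshoot = 36 − 33 = 3 dB.
Ratio = input overshoot / output overshoot = 36 / 3 = 12.

12:1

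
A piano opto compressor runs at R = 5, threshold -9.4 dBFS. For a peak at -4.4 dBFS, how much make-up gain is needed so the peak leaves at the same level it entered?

4 dB

Overshoot 5 dB → 5/5 = 1 dB after compression, so the compressed level is -9.4 + 1 = -8.4 dBFS.
Make-up = target − compressed = -4.4 − (-8.4) = 4 dB.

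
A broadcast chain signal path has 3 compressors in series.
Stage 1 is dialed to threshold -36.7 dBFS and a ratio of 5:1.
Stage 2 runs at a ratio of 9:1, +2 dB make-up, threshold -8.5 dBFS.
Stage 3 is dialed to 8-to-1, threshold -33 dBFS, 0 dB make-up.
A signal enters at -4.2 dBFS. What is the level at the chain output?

Stage 1: 32.5 dB above -36.7 dBFS, reduced 5:1 to 6.5 dB above → -30.2 dBFS.
Stage 2: -30.2 dBFS ≤ -8.5 dBFS, so stage 2 doesn't engage; make-up brings it to -28.2 dBFS.
Stage 3: overshoot 4.8 dB → 4.8/8 = 0.6 dB → -32.4 dBFS.

-32.4 dBFS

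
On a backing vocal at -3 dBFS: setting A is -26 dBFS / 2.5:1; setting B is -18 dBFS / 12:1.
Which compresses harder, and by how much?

A, by 0.05 dB

A: overshoot 23 dB → output overshoot 9.2 dB → GR 13.8 dB.
B: overshoot 15 dB → output overshoot 1.25 dB → GR 13.75 dB.
Difference: 0.05 dB in favour of A.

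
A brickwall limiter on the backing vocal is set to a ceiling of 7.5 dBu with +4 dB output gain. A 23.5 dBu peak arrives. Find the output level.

At ∞:1, everything above 7.5 dBu is held at the ceiling.
Output gain then adds 4 dB: 7.5 + 4 = 11.5 dBu.

11.5 dBu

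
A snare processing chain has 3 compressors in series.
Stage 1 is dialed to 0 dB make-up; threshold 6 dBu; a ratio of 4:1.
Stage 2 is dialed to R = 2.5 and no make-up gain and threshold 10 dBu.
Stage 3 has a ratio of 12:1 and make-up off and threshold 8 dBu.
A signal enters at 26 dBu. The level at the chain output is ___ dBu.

Stage 1: overshoot 20 dB → 20/4 = 5 dB → 11 dBu.
Stage 2: 11 dBu is 1 dB over 10 dBu; at 2.5:1 that becomes 0.4 dB over, giving 10.4 dBu.
Stage 3: 2.4 dB above 8 dBu, reduced 12:1 to 0.2 dB above → 8.2 dBu.

8.2 dBu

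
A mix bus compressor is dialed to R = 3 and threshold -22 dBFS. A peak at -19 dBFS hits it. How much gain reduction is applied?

The signal is 3 dB above threshold.
A 3:1 ratio leaves 1 dB of that excess.
Gain reduction = 3 − 1 = 2 dB.

2 dB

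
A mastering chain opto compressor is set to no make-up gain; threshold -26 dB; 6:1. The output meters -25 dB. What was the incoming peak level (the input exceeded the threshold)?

Post-compression overshoot = -25 − (-26) = 1 dB.
Input overshoot = R × output overshoot = 6 dB → input = -26 + 6 = -20 dB.

-20 dB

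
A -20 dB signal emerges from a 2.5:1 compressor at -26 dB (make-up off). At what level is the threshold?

Input is 10 dB above T (since output overshoot × R = input overshoot: (-26 − T)·2.5 = -20 − T gives T = -30 dB).
Check: -30 + (-20 − (-30))/2.5 = -30 + 4 = -26 dB. ✓

-30 dB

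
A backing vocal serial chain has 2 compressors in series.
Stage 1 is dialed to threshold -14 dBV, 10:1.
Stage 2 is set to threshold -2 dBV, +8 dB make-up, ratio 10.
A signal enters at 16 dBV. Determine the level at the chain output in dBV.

Stage 1: 30 dB above -14 dBV, reduced 10:1 to 3 dB above → -11 dBV.
Stage 2: -11 dBV is at or below the -2 dBV threshold — no compression; make-up brings it to -3 dBV.

-3 dBV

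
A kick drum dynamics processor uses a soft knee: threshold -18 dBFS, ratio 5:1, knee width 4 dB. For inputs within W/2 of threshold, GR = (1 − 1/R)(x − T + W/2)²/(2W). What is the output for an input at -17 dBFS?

-17.9 dBFS

x − T + W/2 = -17 − (-18) + 2 = 3.
GR = (1 − 1/5) × 3² / 8 = 0.8 × 9 / 8 = 0.9 dB.
Output = -17 − 0.9 = -17.9 dBFS.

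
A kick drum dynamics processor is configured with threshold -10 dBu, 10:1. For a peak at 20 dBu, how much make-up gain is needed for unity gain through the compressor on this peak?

Without make-up, output = threshold + overshoot/10 = -10 + 3 = -7 dBu.
Gap to target: 27 dB.

27 dB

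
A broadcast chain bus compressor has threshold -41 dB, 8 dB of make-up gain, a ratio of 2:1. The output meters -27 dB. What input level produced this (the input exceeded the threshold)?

Stripping the +8 dB make-up gives -35 dB at the gain stage.
The compressed level sits -35 − (-41) = 6 dB over threshold.
Before 2:1 compression the overshoot was 6 × 2 = 12 dB, so input = -41 + 12 = -29 dB.

-29 dB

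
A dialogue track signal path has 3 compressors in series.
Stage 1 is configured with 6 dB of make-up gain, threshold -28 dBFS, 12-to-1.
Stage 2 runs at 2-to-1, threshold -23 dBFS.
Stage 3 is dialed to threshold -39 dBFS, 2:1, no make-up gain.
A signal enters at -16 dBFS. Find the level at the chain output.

Stage 1: overshoot 12 dB → 12/12 = 1 dB → -27 dBFS; +6 dB make-up → -21 dBFS.
Stage 2: overshoot 2 dB → 2/2 = 1 dB → -22 dBFS.
Stage 3: -22 dBFS is 17 dB over -39 dBFS; at 2:1 that becomes 8.5 dB over, giving -30.5 dBFS.

-30.5 dBFS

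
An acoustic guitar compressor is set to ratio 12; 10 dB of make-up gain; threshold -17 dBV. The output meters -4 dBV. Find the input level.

Before make-up, the level was -4 − 10 = -14 dBV.
Post-compression overshoot = -14 − (-17) = 3 dB.
Input overshoot = R × output overshoot = 36 dB → input = -17 + 36 = 19 dBV.

19 dBV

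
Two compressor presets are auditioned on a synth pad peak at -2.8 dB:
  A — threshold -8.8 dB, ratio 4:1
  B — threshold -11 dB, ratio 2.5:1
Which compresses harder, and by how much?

A: GR = 6 − 6/4 = 4.5 dB.
B: GR = 8.2 − 8.2/2.5 = 4.92 dB.
B applies 0.42 dB more gain reduction.

B, by 0.42 dB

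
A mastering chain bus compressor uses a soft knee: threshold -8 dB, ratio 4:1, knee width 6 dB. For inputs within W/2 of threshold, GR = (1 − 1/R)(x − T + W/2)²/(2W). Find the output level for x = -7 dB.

x − T + W/2 = -7 − (-8) + 3 = 4.
GR = (1 − 1/4) × 4² / 12 = 0.75 × 16 / 12 = 1 dB.
Output = -7 − 1 = -8 dB.

-8 dB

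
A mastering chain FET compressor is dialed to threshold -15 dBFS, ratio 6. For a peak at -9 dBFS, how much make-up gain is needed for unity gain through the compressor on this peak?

5 dB

The peak compresses to -15 + 6/6 = -14 dBFS.
To reach -9 dBFS requires -9 − (-14) = 5 dB of make-up.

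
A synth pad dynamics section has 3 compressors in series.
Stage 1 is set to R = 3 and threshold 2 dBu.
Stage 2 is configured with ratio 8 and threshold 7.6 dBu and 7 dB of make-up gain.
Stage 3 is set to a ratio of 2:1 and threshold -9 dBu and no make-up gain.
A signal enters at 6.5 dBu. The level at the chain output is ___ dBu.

Stage 1: 6.5 dBu is 4.5 dB over 2 dBu; at 3:1 that becomes 1.5 dB over, giving 3.5 dBu.
Stage 2: below threshold (3.5 ≤ 7.6); passes unchanged; make-up brings it to 10.5 dBu.
Stage 3: 19.5 dB above -9 dBu, reduced 2:1 to 9.75 dB above → 0.75 dBu.

0.75 dBu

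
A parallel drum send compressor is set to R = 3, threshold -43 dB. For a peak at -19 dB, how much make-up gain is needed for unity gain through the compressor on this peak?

16 dB

Without make-up, output = threshold + overshoot/3 = -43 + 8 = -35 dB.
Gap to target: 16 dB.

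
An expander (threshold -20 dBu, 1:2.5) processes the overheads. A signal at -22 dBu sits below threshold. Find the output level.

Below threshold, a 1:2.5 expander applies gain = (2.5−1)×(T − x) of attenuation.
(2.5−1) × 2 = 3 dB, so output = -22 − 3 = -25 dBu.

-25 dBu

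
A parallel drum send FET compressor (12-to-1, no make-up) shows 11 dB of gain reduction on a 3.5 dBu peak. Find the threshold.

-8.5 dBu

Input is 12 dB above T (since output overshoot × R = input overshoot: (-7.5 − T)·12 = 3.5 − T gives T = -8.5 dBu).
Check: -8.5 + (3.5 − (-8.5))/12 = -8.5 + 1 = -7.5 dBu. ✓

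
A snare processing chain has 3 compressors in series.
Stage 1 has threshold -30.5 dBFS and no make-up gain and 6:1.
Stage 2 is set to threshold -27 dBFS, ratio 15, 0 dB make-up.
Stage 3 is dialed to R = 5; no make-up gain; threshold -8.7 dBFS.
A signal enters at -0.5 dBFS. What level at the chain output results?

Stage 1: -0.5 dBFS is 30 dB over -30.5 dBFS; at 6:1 that becomes 5 dB over, giving -25.5 dBFS.
Stage 2: 1.5 dB above -27 dBFS, reduced 15:1 to 0.1 dB above → -26.9 dBFS.
Stage 3: below threshold (-26.9 ≤ -8.7); passes unchanged; output -26.9 dBFS.

-26.9 dBFS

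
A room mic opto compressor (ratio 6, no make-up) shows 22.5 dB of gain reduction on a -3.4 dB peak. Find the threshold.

-30.4 dB

Input is 27 dB above T (since output overshoot × R = input overshoot: (-25.9 − T)·6 = -3.4 − T gives T = -30.4 dB).
Check: -30.4 + (-3.4 − (-30.4))/6 = -30.4 + 4.5 = -25.9 dB. ✓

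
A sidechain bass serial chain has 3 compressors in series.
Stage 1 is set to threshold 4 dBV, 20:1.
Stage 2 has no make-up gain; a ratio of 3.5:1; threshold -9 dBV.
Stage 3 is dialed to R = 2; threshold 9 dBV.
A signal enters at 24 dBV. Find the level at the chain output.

-5 dBV

Stage 1: overshoot 20 dB → 20/20 = 1 dB → 5 dBV.
Stage 2: 14 dB above -9 dBV, reduced 3.5:1 to 4 dB above → -5 dBV.
Stage 3: -5 dBV is at or below the 9 dBV threshold — no compression; output -5 dBV.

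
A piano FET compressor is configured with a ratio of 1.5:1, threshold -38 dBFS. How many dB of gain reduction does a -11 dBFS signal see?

The signal is 27 dB above threshold.
A 1.5:1 ratio leaves 18 dB of that excess.
Gain reduction = 27 − 18 = 9 dB.

9 dB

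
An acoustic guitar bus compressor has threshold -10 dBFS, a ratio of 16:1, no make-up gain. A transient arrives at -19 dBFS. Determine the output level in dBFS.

-19 dBFS is 9 dB below the -10 dBFS threshold, so no gain reduction is applied.
Output = input = -19 dBFS.

-19 dBFS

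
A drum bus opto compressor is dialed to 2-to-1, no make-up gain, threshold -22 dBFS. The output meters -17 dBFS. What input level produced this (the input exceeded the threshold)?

-12 dBFS

That's 5 dB above the -22 dBFS threshold.
Before 2:1 compression the overshoot was 5 × 2 = 10 dB, so input = -22 + 10 = -12 dBFS.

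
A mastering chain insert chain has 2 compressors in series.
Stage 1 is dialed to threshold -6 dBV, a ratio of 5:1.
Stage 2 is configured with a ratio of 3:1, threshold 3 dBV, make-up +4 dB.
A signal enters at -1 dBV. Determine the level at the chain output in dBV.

Stage 1: 5 dB above -6 dBV, reduced 5:1 to 1 dB above → -5 dBV.
Stage 2: -5 dBV is at or below the 3 dBV threshold — no compression; make-up brings it to -1 dBV.

-1 dBV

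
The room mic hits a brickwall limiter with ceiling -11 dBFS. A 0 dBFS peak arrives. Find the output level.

A brickwall limiter is an ∞:1 compressor: any input above the ceiling is clamped to -11 dBFS.

-11 dBFS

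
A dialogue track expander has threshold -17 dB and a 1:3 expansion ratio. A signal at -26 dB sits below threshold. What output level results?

Below threshold, a 1:3 expander applies gain = (3−1)×(T − x) of attenuation.
(3−1) × 9 = 18 dB, so output = -26 − 18 = -44 dB.

-44 dB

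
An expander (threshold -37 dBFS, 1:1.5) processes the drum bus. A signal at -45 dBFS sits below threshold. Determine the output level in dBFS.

-49 dBFS

Undershoot = (-37) − (-45) = 8 dB.
At 1:1.5, that expands to 12 dB under threshold.
Output = -37 − 12 = -49 dBFS.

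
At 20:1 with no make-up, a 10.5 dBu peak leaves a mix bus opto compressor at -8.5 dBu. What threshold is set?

Gain reduction = 10.5 − (-8.5) = 19 dB; output overshoot = GR / (R − 1) = 19 / 19 = 1 dB.
Threshold = output − output overshoot = -8.5 − 1 = -9.5 dBu.

-9.5 dBu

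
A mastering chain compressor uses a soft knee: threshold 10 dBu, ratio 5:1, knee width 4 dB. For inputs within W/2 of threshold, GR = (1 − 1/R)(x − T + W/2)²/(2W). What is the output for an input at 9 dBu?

8.9 dBu

x − T + W/2 = 9 − 10 + 2 = 1.
GR = (1 − 1/5) × 1² / 8 = 0.8 × 1 / 8 = 0.1 dB.
Output = 9 − 0.1 = 8.9 dBu.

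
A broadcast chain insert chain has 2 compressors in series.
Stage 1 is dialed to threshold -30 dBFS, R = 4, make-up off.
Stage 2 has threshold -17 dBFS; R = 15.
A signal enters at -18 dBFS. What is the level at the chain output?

Stage 1: overshoot 12 dB → 12/4 = 3 dB → -27 dBFS.
Stage 2: -27 dBFS is at or below the -17 dBFS threshold — no compression; output -27 dBFS.

-27 dBFS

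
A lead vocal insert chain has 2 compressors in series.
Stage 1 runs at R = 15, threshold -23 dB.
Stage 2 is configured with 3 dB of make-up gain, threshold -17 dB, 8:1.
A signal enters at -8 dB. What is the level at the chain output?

Stage 1: overshoot 15 dB → 15/15 = 1 dB → -22 dB.
Stage 2: -22 dB is at or below the -17 dB threshold — no compression; make-up brings it to -19 dB.

-19 dB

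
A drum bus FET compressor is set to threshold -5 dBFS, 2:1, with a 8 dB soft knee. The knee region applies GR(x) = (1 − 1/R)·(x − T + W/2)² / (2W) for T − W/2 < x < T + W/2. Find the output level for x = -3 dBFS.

-4.125 dBFS

x − T + W/2 = -3 − (-5) + 4 = 6.
GR = (1 − 1/2) × 6² / 16 = 0.5 × 36 / 16 = 1.125 dB.
Output = -3 − 1.125 = -4.125 dBFS.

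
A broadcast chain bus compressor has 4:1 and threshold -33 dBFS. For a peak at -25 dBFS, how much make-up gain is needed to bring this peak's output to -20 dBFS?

11 dB

The peak compresses to -33 + 8/4 = -31 dBFS.
To reach -20 dBFS requires -20 − (-31) = 11 dB of make-up.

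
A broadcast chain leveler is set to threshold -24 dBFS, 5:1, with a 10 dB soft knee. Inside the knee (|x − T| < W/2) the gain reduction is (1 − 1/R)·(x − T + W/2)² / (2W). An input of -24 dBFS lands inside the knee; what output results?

-25 dBFS

x − T + W/2 = -24 − (-24) + 5 = 5.
GR = (1 − 1/5) × 5² / 20 = 0.8 × 25 / 20 = 1 dB.
Output = -24 − 1 = -25 dBFS.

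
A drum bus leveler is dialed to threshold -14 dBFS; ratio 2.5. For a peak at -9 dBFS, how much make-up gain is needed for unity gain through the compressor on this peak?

3 dB

Without make-up, output = threshold + overshoot/2.5 = -14 + 2 = -12 dBFS.
Gap to target: 3 dB.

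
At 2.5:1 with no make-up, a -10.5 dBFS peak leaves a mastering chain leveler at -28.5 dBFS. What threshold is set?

Input is 30 dB above T (since output overshoot × R = input overshoot: (-28.5 − T)·2.5 = -10.5 − T gives T = -40.5 dBFS).
Check: -40.5 + (-10.5 − (-40.5))/2.5 = -40.5 + 12 = -28.5 dBFS. ✓

-40.5 dBFS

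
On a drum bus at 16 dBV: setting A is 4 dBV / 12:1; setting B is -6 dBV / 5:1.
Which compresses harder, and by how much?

B, by 6.6 dB

A: overshoot 12 dB → output overshoot 1 dB → GR 11 dB.
B: overshoot 22 dB → output overshoot 4.4 dB → GR 17.6 dB.
B reduces 6.6 dB more.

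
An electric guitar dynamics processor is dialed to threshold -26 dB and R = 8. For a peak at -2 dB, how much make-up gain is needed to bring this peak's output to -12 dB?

The peak compresses to -26 + 24/8 = -23 dB.
To reach -12 dB requires -12 − (-23) = 11 dB of make-up.

11 dB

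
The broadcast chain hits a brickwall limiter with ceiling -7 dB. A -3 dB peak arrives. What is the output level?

-7 dB

A brickwall limiter is an ∞:1 compressor: any input above the ceiling is clamped to -7 dB.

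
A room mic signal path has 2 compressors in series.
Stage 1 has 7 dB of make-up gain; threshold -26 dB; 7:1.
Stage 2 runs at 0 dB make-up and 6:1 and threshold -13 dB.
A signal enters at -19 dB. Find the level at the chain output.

-18 dB

Stage 1: 7 dB above -26 dB, reduced 7:1 to 1 dB above → -25 dB; +7 dB make-up → -18 dB.
Stage 2: -18 dB ≤ -13 dB, so stage 2 doesn't engage; output -18 dB.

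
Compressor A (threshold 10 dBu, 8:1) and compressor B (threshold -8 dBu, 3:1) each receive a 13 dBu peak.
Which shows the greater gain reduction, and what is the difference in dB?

A: 3 dB over, compressed to 0.375 dB over, so 2.625 dB of GR.
B: 21 dB over, compressed to 7 dB over, so 14 dB of GR.
B reduces 11.375 dB more.

B, by 11.375 dB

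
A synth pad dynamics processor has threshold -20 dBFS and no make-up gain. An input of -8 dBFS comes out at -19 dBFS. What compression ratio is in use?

Input overshoot = -8 − (-20) = 12 dB; output overshoot = -19 − (-20) = 1 dB.
Ratio = 12 / 1 = 12.

12:1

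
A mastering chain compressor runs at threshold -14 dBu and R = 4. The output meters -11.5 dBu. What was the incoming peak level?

Post-compression overshoot = -11.5 − (-14) = 2.5 dB.
Before 4:1 compression the overshoot was 2.5 × 4 = 10 dB, so input = -14 + 10 = -4 dBu.

-4 dBu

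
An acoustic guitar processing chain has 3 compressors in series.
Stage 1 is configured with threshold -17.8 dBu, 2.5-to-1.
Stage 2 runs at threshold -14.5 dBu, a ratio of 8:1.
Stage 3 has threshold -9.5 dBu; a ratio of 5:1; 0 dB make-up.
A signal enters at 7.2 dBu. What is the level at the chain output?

-13.6625 dBu

Stage 1: 25 dB above -17.8 dBu, reduced 2.5:1 to 10 dB above → -7.8 dBu.
Stage 2: -7.8 dBu is 6.7 dB over -14.5 dBu; at 8:1 that becomes 0.8375 dB over, giving -13.6625 dBu.
Stage 3: -13.6625 dBu is at or below the -9.5 dBu threshold — no compression; output -13.6625 dBu.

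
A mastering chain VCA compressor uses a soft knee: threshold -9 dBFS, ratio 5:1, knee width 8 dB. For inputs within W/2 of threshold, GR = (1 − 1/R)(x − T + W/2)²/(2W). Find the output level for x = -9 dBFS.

-9.8 dBFS

x − T + W/2 = -9 − (-9) + 4 = 4.
GR = (1 − 1/5) × 4² / 16 = 0.8 × 16 / 16 = 0.8 dB.
Output = -9 − 0.8 = -9.8 dBFS.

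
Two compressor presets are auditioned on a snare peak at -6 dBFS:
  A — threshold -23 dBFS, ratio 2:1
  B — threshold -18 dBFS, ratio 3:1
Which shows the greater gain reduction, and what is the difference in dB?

A, by 0.5 dB

A: overshoot 17 dB → output overshoot 8.5 dB → GR 8.5 dB.
B: overshoot 12 dB → output overshoot 4 dB → GR 8 dB.
A reduces 0.5 dB more.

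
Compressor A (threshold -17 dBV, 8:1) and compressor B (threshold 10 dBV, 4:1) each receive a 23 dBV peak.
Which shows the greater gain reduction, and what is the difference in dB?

A, by 25.25 dB

A: overshoot 40 dB → output overshoot 5 dB → GR 35 dB.
B: overshoot 13 dB → output overshoot 3.25 dB → GR 9.75 dB.
A applies 25.25 dB more gain reduction.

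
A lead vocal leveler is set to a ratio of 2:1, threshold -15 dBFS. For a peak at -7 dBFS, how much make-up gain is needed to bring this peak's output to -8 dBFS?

The peak compresses to -15 + 8/2 = -11 dBFS.
To reach -8 dBFS requires -8 − (-11) = 3 dB of make-up.

3 dB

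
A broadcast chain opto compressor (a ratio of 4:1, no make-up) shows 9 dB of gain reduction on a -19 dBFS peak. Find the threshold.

-31 dBFS

Gain reduction = -19 − (-28) = 9 dB; output overshoot = GR / (R − 1) = 9 / 3 = 3 dB.
Threshold = output − output overshoot = -28 − 3 = -31 dBFS.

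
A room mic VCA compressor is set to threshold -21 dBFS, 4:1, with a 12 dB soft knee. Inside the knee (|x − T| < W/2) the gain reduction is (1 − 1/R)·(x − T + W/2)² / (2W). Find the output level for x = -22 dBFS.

x − T + W/2 = -22 − (-21) + 6 = 5.
GR = (1 − 1/4) × 5² / 24 = 0.75 × 25 / 24 = 0.78125 dB.
Output = -22 − 0.78125 = -22.78125 dBFS.

-22.78125 dBFS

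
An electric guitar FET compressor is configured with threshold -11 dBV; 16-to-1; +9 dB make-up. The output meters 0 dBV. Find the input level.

Remove make-up: 0 − 9 = -9 dBV.
Post-compression overshoot = -9 − (-11) = 2 dB.
Input overshoot = R × output overshoot = 32 dB → input = -11 + 32 = 21 dBV.

21 dBV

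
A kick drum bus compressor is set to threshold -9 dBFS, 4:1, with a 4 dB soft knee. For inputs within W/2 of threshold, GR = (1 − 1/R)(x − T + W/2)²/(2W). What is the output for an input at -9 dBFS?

x − T + W/2 = -9 − (-9) + 2 = 2.
GR = (1 − 1/4) × 2² / 8 = 0.75 × 4 / 8 = 0.375 dB.
Output = -9 − 0.375 = -9.375 dBFS.

-9.375 dBFS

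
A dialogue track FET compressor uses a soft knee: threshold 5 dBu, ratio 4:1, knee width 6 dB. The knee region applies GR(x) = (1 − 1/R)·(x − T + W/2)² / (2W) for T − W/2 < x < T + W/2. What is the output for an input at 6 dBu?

5 dBu

x − T + W/2 = 6 − 5 + 3 = 4.
GR = (1 − 1/4) × 4² / 12 = 0.75 × 16 / 12 = 1 dB.
Output = 6 − 1 = 5 dBu.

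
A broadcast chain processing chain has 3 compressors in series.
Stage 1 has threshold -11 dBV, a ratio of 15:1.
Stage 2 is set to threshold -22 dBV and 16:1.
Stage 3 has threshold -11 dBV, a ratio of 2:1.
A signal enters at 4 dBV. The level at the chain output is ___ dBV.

-21.25 dBV

Stage 1: 15 dB above -11 dBV, reduced 15:1 to 1 dB above → -10 dBV.
Stage 2: -10 dBV is 12 dB over -22 dBV; at 16:1 that becomes 0.75 dB over, giving -21.25 dBV.
Stage 3: below threshold (-21.25 ≤ -11); passes unchanged; output -21.25 dBV.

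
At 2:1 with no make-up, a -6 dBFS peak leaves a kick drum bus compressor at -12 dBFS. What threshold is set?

Gain reduction = -6 − (-12) = 6 dB; output overshoot = GR / (R − 1) = 6 / 1 = 6 dB.
Threshold = output − output overshoot = -12 − 6 = -18 dBFS.

-18 dBFS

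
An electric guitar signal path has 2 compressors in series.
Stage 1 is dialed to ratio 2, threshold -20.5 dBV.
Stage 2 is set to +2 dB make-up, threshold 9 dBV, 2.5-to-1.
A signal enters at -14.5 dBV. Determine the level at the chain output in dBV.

Stage 1: -14.5 dBV is 6 dB over -20.5 dBV; at 2:1 that becomes 3 dB over, giving -17.5 dBV.
Stage 2: -17.5 dBV ≤ 9 dBV, so stage 2 doesn't engage; make-up brings it to -15.5 dBV.

-15.5 dBV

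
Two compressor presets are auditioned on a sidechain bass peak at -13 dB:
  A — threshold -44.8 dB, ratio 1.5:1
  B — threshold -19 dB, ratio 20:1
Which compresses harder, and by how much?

A, by 4.9 dB

A: 31.8 dB over, compressed to 21.2 dB over, so 10.6 dB of GR.
B: 6 dB over, compressed to 0.3 dB over, so 5.7 dB of GR.
Difference: 4.9 dB in favour of A.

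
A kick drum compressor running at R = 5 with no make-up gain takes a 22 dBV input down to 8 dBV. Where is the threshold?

4.5 dBV

Input is 17.5 dB above T (since output overshoot × R = input overshoot: (8 − T)·5 = 22 − T gives T = 4.5 dBV).
Check: 4.5 + (22 − 4.5)/5 = 4.5 + 3.5 = 8 dBV. ✓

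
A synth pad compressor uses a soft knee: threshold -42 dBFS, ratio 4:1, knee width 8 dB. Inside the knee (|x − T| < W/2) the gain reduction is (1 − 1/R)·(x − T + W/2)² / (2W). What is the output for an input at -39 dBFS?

x − T + W/2 = -39 − (-42) + 4 = 7.
GR = (1 − 1/4) × 7² / 16 = 0.75 × 49 / 16 = 2.296875 dB.
Output = -39 − 2.296875 = -41.296875 dBFS.

-41.296875 dBFS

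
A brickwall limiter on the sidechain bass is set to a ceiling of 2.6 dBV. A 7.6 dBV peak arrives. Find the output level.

2.6 dBV

A brickwall limiter is an ∞:1 compressor: any input above the ceiling is clamped to 2.6 dBV.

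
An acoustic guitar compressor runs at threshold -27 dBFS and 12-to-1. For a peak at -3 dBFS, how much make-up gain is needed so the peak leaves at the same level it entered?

Overshoot 24 dB → 24/12 = 2 dB after compression, so the compressed level is -27 + 2 = -25 dBFS.
Make-up = target − compressed = -3 − (-25) = 22 dB.

22 dB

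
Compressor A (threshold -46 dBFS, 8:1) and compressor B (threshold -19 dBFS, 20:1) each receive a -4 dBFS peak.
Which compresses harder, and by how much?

A: overshoot 42 dB → output overshoot 5.25 dB → GR 36.75 dB.
B: overshoot 15 dB → output overshoot 0.75 dB → GR 14.25 dB.
A reduces 22.5 dB more.

A, by 22.5 dB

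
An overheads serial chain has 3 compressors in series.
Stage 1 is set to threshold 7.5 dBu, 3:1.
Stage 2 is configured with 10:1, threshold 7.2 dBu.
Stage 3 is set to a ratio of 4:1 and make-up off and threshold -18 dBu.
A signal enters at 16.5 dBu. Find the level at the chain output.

-11.6175 dBu

Stage 1: overshoot 9 dB → 9/3 = 3 dB → 10.5 dBu.
Stage 2: 10.5 dBu is 3.3 dB over 7.2 dBu; at 10:1 that becomes 0.33 dB over, giving 7.53 dBu.
Stage 3: 25.53 dB above -18 dBu, reduced 4:1 to 6.3825 dB above → -11.6175 dBu.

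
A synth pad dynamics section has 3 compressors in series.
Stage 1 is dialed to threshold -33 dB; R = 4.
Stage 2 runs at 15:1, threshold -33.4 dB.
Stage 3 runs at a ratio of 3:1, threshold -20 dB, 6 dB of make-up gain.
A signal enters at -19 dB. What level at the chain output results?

Stage 1: overshoot 14 dB → 14/4 = 3.5 dB → -29.5 dB.
Stage 2: overshoot 3.9 dB → 3.9/15 = 0.26 dB → -33.14 dB.
Stage 3: -33.14 dB ≤ -20 dB, so stage 3 doesn't engage; make-up brings it to -27.14 dB.

-27.14 dB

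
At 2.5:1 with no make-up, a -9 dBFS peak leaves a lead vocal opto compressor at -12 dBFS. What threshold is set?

-14 dBFS

Gain reduction = -9 − (-12) = 3 dB; output overshoot = GR / (R − 1) = 3 / 1.5 = 2 dB.
Threshold = output − output overshoot = -12 − 2 = -14 dBFS.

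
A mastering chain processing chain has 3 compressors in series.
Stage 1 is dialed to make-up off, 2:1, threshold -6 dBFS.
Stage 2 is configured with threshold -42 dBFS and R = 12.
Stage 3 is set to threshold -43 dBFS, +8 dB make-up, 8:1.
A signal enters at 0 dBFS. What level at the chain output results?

Stage 1: overshoot 6 dB → 6/2 = 3 dB → -3 dBFS.
Stage 2: -3 dBFS is 39 dB over -42 dBFS; at 12:1 that becomes 3.25 dB over, giving -38.75 dBFS.
Stage 3: overshoot 4.25 dB → 4.25/8 = 0.53125 dB → -42.46875 dBFS; +8 dB make-up → -34.46875 dBFS.

-34.46875 dBFS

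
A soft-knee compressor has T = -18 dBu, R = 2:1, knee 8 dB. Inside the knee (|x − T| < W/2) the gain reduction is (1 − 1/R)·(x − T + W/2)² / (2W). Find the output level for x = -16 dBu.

-17.125 dBu

x − T + W/2 = -16 − (-18) + 4 = 6.
GR = (1 − 1/2) × 6² / 16 = 0.5 × 36 / 16 = 1.125 dB.
Output = -16 − 1.125 = -17.125 dBu.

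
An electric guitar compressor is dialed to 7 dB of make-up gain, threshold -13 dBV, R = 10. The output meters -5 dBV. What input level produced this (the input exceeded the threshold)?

Remove make-up: -5 − 7 = -12 dBV.
Post-compression overshoot = -12 − (-13) = 1 dB.
Before 10:1 compression the overshoot was 1 × 10 = 10 dB, so input = -13 + 10 = -3 dBV.

-3 dBV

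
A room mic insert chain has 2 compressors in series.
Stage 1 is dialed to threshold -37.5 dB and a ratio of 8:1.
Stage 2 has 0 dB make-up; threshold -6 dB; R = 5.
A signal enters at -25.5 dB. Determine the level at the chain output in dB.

-36 dB

Stage 1: overshoot 12 dB → 12/8 = 1.5 dB → -36 dB.
Stage 2: -36 dB ≤ -6 dB, so stage 2 doesn't engage; output -36 dB.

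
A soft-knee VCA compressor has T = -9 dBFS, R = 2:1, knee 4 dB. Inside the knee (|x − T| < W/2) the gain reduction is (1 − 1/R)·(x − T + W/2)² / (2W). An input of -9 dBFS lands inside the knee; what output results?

x − T + W/2 = -9 − (-9) + 2 = 2.
GR = (1 − 1/2) × 2² / 8 = 0.5 × 4 / 8 = 0.25 dB.
Output = -9 − 0.25 = -9.25 dBFS.

-9.25 dBFS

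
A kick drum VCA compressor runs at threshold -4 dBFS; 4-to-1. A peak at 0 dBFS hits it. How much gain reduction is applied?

3 dB

0 dBFS exceeds the threshold by 4 dB.
At 4:1, output sits 4/4 = 1 dB above threshold.
GR = overshoot in − overshoot out = 4 − 1 = 3 dB.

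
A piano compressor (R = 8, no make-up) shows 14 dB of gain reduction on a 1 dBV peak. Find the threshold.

Gain reduction = 1 − (-13) = 14 dB; output overshoot = GR / (R − 1) = 14 / 7 = 2 dB.
Threshold = output − output overshoot = -13 − 2 = -15 dBV.

-15 dBV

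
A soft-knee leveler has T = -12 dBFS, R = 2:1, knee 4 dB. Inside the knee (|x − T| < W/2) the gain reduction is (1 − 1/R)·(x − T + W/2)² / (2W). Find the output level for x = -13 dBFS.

-13.0625 dBFS

x − T + W/2 = -13 − (-12) + 2 = 1.
GR = (1 − 1/2) × 1² / 8 = 0.5 × 1 / 8 = 0.0625 dB.
Output = -13 − 0.0625 = -13.0625 dBFS.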